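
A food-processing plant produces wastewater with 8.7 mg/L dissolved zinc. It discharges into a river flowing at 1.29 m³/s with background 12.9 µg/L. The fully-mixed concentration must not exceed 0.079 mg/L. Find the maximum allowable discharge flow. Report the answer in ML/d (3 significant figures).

0.855 ML/d

12.9 µg/L = 0.0129 mg/L.
Mass balance at complete mixing: C_std·(Q_w + Q_r) = Q_w·C_e + Q_r·C_b.
Rearranging, Q_w = Q_r·(C_std − C_b)/(C_e − C_std) = 1.29·(0.079 − 0.0129) / (8.7 − 0.079) = 0.009891 m³/s.
= 0.8546 ML/d.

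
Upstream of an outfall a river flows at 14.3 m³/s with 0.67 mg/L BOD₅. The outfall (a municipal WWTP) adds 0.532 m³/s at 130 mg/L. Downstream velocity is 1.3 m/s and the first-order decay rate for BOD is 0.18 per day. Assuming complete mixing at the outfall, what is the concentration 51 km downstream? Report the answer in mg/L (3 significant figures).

After complete mixing, C₀ = (0.532·130 + 14.3·0.67) / 14.83 = 5.309 mg/L.
Travel time t = 5.1e+04 m / 1.3 m/s = 3.923e+04 s = 0.4541 d.
C = 5.309·exp(−0.18·0.4541) = 5.309·0.9215 = 4.892 mg/L.

4.89 mg/L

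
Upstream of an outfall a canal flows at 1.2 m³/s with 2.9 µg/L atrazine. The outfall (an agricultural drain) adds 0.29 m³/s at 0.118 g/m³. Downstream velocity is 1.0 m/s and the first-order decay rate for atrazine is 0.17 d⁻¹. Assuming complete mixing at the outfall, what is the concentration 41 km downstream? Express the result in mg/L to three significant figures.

2.9 µg/L = 0.0029 mg/L.
After complete mixing, C₀ = (0.29·0.118 + 1.2·0.0029) / 1.49 = 0.0253 mg/L.
Travel time t = 4.1e+04 m / 1.0 m/s = 4.1e+04 s = 0.4745 d.
C = 0.0253·exp(−0.17·0.4745) = 0.0253·0.9225 = 0.02334 mg/L.

0.0233 mg/L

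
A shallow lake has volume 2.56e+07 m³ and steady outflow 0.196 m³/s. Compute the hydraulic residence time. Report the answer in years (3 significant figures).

4.14 yr

Q = 0.196 m³/s × 3.156e+07 s/yr = 6.185e+06 m³/yr.
Hydraulic residence time τ = V/Q = 2.56e+07/6.185e+06 = 4.139 yr.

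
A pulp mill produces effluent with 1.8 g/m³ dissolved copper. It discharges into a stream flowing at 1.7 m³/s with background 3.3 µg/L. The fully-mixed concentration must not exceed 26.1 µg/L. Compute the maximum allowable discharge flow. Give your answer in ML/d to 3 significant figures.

1.89 ML/d

3.3 µg/L = 0.0033 mg/L.
26.1 µg/L = 0.0261 mg/L.
Mass balance at complete mixing: C_std·(Q_w + Q_r) = Q_w·C_e + Q_r·C_b.
Rearranging, Q_w = Q_r·(C_std − C_b)/(C_e − C_std) = 1.7·(0.0261 − 0.0033) / (1.8 − 0.0261) = 0.02185 m³/s.
= 1.888 ML/d.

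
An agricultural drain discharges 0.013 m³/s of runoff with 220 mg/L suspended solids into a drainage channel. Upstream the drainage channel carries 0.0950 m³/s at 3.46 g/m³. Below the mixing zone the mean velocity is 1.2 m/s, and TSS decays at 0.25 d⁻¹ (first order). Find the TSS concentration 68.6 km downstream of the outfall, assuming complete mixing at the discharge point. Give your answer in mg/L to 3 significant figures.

25.0 mg/L

After complete mixing, C₀ = (0.013·220 + 0.095·3.46) / 0.108 = 29.52 mg/L.
Travel time t = 6.86e+04 m / 1.2 m/s = 5.717e+04 s = 0.6617 d.
C = 29.52·exp(−0.25·0.6617) = 29.52·0.8475 = 25.02 mg/L.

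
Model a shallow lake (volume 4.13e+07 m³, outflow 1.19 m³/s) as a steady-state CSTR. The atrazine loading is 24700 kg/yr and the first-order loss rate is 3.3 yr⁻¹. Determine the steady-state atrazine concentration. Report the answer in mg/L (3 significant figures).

Outflow Q = 1.19 m³/s × 3.156e+07 s/yr = 3.755e+07 m³/yr.
Steady-state CSTR mass balance: W = Q·C + k·V·C, so C = W/(Q + kV).
Q + kV = 3.755e+07 + 3.3·4.13e+07 = 1.738e+08 m³/yr.
C = 24700/1.738e+08 = 0.0001421 kg/m³ = 0.1421 mg/L.

0.142 mg/L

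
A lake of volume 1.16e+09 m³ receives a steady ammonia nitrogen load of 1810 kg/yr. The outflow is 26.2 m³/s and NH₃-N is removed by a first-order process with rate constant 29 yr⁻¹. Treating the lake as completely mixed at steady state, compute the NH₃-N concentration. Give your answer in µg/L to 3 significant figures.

0.0525 µg/L

Outflow Q = 26.2 m³/s × 3.156e+07 s/yr = 8.268e+08 m³/yr.
Steady-state CSTR mass balance: W = Q·C + k·V·C, so C = W/(Q + kV).
Q + kV = 8.268e+08 + 29·1.16e+09 = 3.447e+10 m³/yr.
C = 1810/3.447e+10 = 5.251e-08 kg/m³ = 5.251e-05 mg/L = 0.05251 µg/L.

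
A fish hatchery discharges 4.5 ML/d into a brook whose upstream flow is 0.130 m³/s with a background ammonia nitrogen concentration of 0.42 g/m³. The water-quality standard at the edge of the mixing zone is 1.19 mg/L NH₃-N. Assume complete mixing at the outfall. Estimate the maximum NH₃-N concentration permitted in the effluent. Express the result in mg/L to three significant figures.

3.11 mg/L

4.5 ML/d = 0.05208 m³/s.
Mass balance: 1.19·0.1821 = 0.05208·Cₑ + 0.13·0.42.
Cₑ = (0.2167 − 0.0546) / 0.05208 = 3.112 mg/L.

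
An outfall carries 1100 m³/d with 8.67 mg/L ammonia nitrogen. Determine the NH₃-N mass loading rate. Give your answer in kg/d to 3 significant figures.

1100 m³/d = 0.01273 m³/s.
Mass flux = Q·C = 0.01273 m³/s × 8.67 g/m³ = 0.1104 g/s.
= 0.1104 g/s × 86.4 = 9.537 kg/d.

9.54 kg/d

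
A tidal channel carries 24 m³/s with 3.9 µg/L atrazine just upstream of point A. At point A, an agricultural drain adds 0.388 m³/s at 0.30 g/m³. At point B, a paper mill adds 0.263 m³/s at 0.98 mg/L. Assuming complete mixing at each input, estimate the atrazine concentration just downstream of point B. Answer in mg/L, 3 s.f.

3.9 µg/L = 0.0039 mg/L.
After input A: C = (24·0.0039 + 0.388·0.3) / 24.39 = 0.008611 mg/L.
After input B: C = (24.39·0.008611 + 0.263·0.98) / 24.65 = 0.01897 mg/L.

0.0190 mg/L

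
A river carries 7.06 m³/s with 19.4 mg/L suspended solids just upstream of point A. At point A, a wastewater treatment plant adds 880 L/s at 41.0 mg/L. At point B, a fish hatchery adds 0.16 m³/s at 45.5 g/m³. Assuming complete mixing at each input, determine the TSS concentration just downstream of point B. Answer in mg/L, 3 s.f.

880 L/s = 0.88 m³/s.
After input A: C = (7.06·19.4 + 0.88·41) / 7.94 = 21.79 mg/L.
After input B: C = (7.94·21.79 + 0.16·45.5) / 8.1 = 22.26 mg/L.

22.3 mg/L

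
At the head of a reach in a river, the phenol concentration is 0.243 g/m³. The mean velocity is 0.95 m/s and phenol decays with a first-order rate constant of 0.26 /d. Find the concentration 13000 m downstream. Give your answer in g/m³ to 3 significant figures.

0.233 g/m³

Travel time t = 13000 m / 0.95 m/s = 1.3e+04/0.95 = 1.368e+04 s = 0.1584 d.
First-order decay: C = 0.243·exp(−0.26·0.1584) = 0.243·0.9597 = 0.2332 g/m³.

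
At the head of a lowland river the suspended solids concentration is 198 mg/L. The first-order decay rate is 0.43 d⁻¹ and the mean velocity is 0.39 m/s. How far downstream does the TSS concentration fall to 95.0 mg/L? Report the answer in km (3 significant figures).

From C = C₀·e^(−kt), t = ln(C₀/C)/k = ln(198/95.0)/0.43 = 0.7344/0.43 = 1.708 d.
Distance = v·t = 0.39 m/s × 1.476e+05 s = 5.755e+04 m = 57.55 km.

57.5 km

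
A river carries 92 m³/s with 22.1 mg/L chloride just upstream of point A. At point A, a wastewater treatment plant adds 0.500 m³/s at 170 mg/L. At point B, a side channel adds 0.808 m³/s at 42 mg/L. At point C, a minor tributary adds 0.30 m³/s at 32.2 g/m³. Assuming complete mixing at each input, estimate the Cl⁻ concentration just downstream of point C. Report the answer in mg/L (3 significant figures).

After input A: C = (92·22.1 + 0.5·170) / 92.5 = 22.9 mg/L.
After input B: C = (92.5·22.9 + 0.808·42) / 93.31 = 23.06 mg/L.
After input C: C = (93.31·23.06 + 0.3·32.2) / 93.61 = 23.09 mg/L.

23.1 mg/L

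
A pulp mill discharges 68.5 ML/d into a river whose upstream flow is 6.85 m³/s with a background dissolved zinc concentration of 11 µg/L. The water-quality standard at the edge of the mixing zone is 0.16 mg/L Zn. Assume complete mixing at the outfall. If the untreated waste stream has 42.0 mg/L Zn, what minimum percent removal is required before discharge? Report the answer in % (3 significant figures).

68.5 ML/d = 0.7928 m³/s.
11 µg/L = 0.011 mg/L.
Mass balance: 0.16·7.643 = 0.7928·Cₑ + 6.85·0.011.
Cₑ = (1.223 − 0.07535) / 0.7928 = 1.447 mg/L.
Required removal = 1 − 1.447/42.0 = 96.55 %.

96.6 %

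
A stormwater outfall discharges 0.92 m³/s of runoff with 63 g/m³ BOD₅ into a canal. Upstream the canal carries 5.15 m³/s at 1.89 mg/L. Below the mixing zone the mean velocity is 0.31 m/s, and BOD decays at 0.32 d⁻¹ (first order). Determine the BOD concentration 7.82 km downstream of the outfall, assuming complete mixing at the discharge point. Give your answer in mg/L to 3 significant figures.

10.2 mg/L

After complete mixing, C₀ = (0.92·63 + 5.15·1.89) / 6.07 = 11.15 mg/L.
Travel time t = 7820 m / 0.31 m/s = 2.523e+04 s = 0.292 d.
C = 11.15·exp(−0.32·0.292) = 11.15·0.9108 = 10.16 mg/L.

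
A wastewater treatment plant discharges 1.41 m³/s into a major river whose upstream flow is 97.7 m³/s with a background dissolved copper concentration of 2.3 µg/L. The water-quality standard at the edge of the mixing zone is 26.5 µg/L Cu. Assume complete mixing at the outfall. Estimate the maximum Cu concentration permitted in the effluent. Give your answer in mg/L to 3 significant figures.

2.3 µg/L = 0.0023 mg/L.
26.5 µg/L = 0.0265 mg/L.
Mass balance: 0.0265·99.11 = 1.41·Cₑ + 97.7·0.0023.
Cₑ = (2.626 − 0.2247) / 1.41 = 1.703 mg/L.

1.70 mg/L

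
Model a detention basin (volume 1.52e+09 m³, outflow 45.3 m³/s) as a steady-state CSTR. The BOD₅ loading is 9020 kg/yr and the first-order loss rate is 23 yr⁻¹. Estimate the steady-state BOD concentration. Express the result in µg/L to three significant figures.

Outflow Q = 45.3 m³/s × 3.156e+07 s/yr = 1.43e+09 m³/yr.
Steady-state CSTR mass balance: W = Q·C + k·V·C, so C = W/(Q + kV).
Q + kV = 1.43e+09 + 23·1.52e+09 = 3.639e+10 m³/yr.
C = 9020/3.639e+10 = 2.479e-07 kg/m³ = 0.0002479 mg/L = 0.2479 µg/L.

0.248 µg/L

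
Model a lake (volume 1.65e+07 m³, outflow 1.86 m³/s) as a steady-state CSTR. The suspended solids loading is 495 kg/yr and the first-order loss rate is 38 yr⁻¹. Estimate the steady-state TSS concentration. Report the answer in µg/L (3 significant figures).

Outflow Q = 1.86 m³/s × 3.156e+07 s/yr = 5.87e+07 m³/yr.
Steady-state CSTR mass balance: W = Q·C + k·V·C, so C = W/(Q + kV).
Q + kV = 5.87e+07 + 38·1.65e+07 = 6.857e+08 m³/yr.
C = 495/6.857e+08 = 7.219e-07 kg/m³ = 0.0007219 mg/L = 0.7219 µg/L.

0.722 µg/L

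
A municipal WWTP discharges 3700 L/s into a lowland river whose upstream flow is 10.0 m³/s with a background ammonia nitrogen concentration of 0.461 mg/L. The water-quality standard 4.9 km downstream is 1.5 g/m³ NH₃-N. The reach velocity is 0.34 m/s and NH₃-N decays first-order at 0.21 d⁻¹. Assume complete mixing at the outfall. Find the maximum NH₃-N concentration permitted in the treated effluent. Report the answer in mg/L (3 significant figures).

4.51 mg/L

3700 L/s = 3.7 m³/s.
Travel time to the compliance point: t = 4900/0.34 = 1.441e+04 s = 0.1668 d; decay factor exp(−0.21·0.1668) = 0.9656.
So the concentration just after mixing may be at most 1.5/0.9656 = 1.553 mg/L.
Mass balance: 1.553·13.7 = 3.7·Cₑ + 10·0.461.
Cₑ = (21.28 − 4.61) / 3.7 = 4.506 mg/L.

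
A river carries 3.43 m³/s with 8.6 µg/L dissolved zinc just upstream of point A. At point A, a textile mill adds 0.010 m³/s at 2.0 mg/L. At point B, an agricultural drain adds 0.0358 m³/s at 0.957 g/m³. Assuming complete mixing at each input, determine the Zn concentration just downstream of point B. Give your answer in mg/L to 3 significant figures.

8.6 µg/L = 0.0086 mg/L.
After input A: C = (3.43·0.0086 + 0.01·2) / 3.44 = 0.01439 mg/L.
After input B: C = (3.44·0.01439 + 0.0358·0.957) / 3.476 = 0.0241 mg/L.

0.0241 mg/L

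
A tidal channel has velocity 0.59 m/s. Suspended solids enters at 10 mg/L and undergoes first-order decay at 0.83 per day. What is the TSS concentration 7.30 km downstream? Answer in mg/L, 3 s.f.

Travel time t = 7.30 km / 0.59 m/s = 7300/0.59 = 1.237e+04 s = 0.1432 d.
First-order decay: C = 10·exp(−0.83·0.1432) = 10·0.8879 = 8.879 mg/L.

8.88 mg/L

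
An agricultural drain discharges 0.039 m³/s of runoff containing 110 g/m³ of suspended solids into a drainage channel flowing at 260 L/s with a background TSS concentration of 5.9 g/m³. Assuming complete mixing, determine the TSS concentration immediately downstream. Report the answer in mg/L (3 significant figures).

19.5 mg/L

260 L/s = 0.26 m³/s.
Conservation of mass across the mixing zone: C = (0.039·110 + 0.26·5.9) / (0.039 + 0.26) = 5.824/0.299 = 19.48 mg/L.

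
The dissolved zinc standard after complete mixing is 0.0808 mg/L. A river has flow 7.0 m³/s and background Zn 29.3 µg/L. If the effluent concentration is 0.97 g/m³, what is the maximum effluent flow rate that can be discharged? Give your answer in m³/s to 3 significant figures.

29.3 µg/L = 0.0293 mg/L.
Mass balance at complete mixing: C_std·(Q_w + Q_r) = Q_w·C_e + Q_r·C_b.
Rearranging, Q_w = Q_r·(C_std − C_b)/(C_e − C_std) = 7.0·(0.0808 − 0.0293) / (0.97 − 0.0808) = 0.4054 m³/s.

0.405 m³/s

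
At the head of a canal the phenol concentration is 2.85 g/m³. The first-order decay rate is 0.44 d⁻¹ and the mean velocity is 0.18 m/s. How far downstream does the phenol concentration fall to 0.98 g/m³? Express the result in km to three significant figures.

From C = C₀·e^(−kt), t = ln(C₀/C)/k = ln(2.85/0.98)/0.44 = 1.068/0.44 = 2.426 d.
Distance = v·t = 0.18 m/s × 2.096e+05 s = 3.773e+04 m = 37.73 km.

37.7 km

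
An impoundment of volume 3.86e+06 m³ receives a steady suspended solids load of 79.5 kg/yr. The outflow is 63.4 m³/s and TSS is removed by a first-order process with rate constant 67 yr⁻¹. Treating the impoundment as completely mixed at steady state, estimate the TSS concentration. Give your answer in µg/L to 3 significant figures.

Outflow Q = 63.4 m³/s × 3.156e+07 s/yr = 2.001e+09 m³/yr.
Steady-state CSTR mass balance: W = Q·C + k·V·C, so C = W/(Q + kV).
Q + kV = 2.001e+09 + 67·3.86e+06 = 2.259e+09 m³/yr.
C = 79.5/2.259e+09 = 3.519e-08 kg/m³ = 3.519e-05 mg/L = 0.03519 µg/L.

0.0352 µg/L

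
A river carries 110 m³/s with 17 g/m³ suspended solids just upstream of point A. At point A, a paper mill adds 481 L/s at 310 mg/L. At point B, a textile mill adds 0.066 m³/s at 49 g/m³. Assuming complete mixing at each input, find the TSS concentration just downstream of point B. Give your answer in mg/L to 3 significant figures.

18.3 mg/L

481 L/s = 0.481 m³/s.
After input A: C = (110·17 + 0.481·310) / 110.5 = 18.28 mg/L.
After input B: C = (110.5·18.28 + 0.066·49) / 110.5 = 18.29 mg/L.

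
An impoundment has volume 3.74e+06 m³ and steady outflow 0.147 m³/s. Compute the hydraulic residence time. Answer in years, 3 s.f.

Q = 0.147 m³/s × 3.156e+07 s/yr = 4.639e+06 m³/yr.
Hydraulic residence time τ = V/Q = 3.74e+06/4.639e+06 = 0.8062 yr.

0.806 yr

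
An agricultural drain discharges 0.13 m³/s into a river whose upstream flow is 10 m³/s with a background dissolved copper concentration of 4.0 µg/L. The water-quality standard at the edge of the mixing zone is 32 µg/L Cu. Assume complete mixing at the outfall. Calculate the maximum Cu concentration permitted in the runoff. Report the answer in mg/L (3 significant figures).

4.0 µg/L = 0.004 mg/L.
32 µg/L = 0.032 mg/L.
Mass balance: 0.032·10.13 = 0.13·Cₑ + 10·0.004.
Cₑ = (0.3242 − 0.04) / 0.13 = 2.186 mg/L.

2.19 mg/L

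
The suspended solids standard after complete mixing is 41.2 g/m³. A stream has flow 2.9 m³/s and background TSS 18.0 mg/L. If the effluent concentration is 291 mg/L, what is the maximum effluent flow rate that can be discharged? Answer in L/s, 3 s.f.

Mass balance at complete mixing: C_std·(Q_w + Q_r) = Q_w·C_e + Q_r·C_b.
Rearranging, Q_w = Q_r·(C_std − C_b)/(C_e − C_std) = 2.9·(41.2 − 18) / (291 − 41.2) = 0.2693 m³/s.
= 269.3 L/s.

269 L/s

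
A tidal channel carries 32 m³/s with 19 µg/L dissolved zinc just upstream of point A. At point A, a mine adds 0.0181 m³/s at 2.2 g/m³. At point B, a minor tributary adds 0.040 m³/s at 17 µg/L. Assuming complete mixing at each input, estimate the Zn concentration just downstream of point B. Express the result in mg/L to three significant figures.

19 µg/L = 0.019 mg/L.
After input A: C = (32·0.019 + 0.0181·2.2) / 32.02 = 0.02023 mg/L.
17 µg/L = 0.017 mg/L.
After input B: C = (32.02·0.02023 + 0.04·0.017) / 32.06 = 0.02023 mg/L.

0.0202 mg/L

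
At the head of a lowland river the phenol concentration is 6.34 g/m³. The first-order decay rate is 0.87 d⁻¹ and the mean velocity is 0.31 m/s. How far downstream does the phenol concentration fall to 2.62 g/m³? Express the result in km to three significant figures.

27.2 km

From C = C₀·e^(−kt), t = ln(C₀/C)/k = ln(6.34/2.62)/0.87 = 0.8837/0.87 = 1.016 d.
Distance = v·t = 0.31 m/s × 8.776e+04 s = 2.721e+04 m = 27.21 km.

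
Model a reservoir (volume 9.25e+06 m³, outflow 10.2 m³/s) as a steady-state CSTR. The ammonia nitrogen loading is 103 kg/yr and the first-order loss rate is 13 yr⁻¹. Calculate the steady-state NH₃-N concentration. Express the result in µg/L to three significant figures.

0.233 µg/L

Outflow Q = 10.2 m³/s × 3.156e+07 s/yr = 3.219e+08 m³/yr.
Steady-state CSTR mass balance: W = Q·C + k·V·C, so C = W/(Q + kV).
Q + kV = 3.219e+08 + 13·9.25e+06 = 4.421e+08 m³/yr.
C = 103/4.421e+08 = 2.33e-07 kg/m³ = 0.000233 mg/L = 0.233 µg/L.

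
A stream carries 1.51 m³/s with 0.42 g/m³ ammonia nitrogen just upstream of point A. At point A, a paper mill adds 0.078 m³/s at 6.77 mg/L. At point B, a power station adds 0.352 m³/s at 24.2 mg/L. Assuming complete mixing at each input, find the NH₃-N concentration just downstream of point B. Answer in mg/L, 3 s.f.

After input A: C = (1.51·0.42 + 0.078·6.77) / 1.588 = 0.7319 mg/L.
After input B: C = (1.588·0.7319 + 0.352·24.2) / 1.94 = 4.99 mg/L.

4.99 mg/L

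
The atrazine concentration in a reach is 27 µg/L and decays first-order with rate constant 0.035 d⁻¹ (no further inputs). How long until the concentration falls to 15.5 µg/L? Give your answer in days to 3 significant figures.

15.9 d

t = ln(C₀/C)/k = ln(27/15.5)/0.035 = 0.555/0.035 = 15.86 d.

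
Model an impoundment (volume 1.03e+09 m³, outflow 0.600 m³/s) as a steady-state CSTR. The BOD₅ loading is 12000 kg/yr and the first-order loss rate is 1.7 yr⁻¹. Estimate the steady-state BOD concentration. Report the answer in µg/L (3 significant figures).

Outflow Q = 0.600 m³/s × 3.156e+07 s/yr = 1.893e+07 m³/yr.
Steady-state CSTR mass balance: W = Q·C + k·V·C, so C = W/(Q + kV).
Q + kV = 1.893e+07 + 1.7·1.03e+09 = 1.77e+09 m³/yr.
C = 12000/1.77e+09 = 6.78e-06 kg/m³ = 0.00678 mg/L = 6.78 µg/L.

6.78 µg/L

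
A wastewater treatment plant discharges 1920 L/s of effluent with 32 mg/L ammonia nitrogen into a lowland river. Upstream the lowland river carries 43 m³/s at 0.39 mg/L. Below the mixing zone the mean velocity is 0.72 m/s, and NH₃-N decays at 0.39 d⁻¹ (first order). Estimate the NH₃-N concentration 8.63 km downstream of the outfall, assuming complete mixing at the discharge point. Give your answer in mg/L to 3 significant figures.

1.65 mg/L

1920 L/s = 1.92 m³/s.
After complete mixing, C₀ = (1.92·32 + 43·0.39) / 44.92 = 1.741 mg/L.
Travel time t = 8630 m / 0.72 m/s = 1.199e+04 s = 0.1387 d.
C = 1.741·exp(−0.39·0.1387) = 1.741·0.9473 = 1.649 mg/L.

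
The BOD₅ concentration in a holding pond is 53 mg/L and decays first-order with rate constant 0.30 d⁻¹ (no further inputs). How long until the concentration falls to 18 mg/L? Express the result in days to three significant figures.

3.60 d

t = ln(C₀/C)/k = ln(53/18)/0.30 = 1.08/0.30 = 3.6 d.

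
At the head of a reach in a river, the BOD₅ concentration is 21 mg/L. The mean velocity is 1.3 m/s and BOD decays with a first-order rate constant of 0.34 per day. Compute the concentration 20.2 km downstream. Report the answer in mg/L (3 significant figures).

19.8 mg/L

Travel time t = 20.2 km / 1.3 m/s = 2.02e+04/1.3 = 1.554e+04 s = 0.1798 d.
First-order decay: C = 21·exp(−0.34·0.1798) = 21·0.9407 = 19.75 mg/L.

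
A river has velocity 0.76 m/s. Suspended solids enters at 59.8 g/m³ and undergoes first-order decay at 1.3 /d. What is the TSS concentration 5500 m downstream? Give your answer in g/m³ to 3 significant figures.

53.6 g/m³

Travel time t = 5500 m / 0.76 m/s = 5500/0.76 = 7237 s = 0.08376 d.
First-order decay: C = 59.8·exp(−1.3·0.08376) = 59.8·0.8968 = 53.63 g/m³.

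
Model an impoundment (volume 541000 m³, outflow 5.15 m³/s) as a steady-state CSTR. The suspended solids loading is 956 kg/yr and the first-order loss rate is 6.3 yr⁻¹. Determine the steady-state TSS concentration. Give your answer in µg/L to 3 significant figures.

Outflow Q = 5.15 m³/s × 3.156e+07 s/yr = 1.625e+08 m³/yr.
Steady-state CSTR mass balance: W = Q·C + k·V·C, so C = W/(Q + kV).
Q + kV = 1.625e+08 + 6.3·541000 = 1.659e+08 m³/yr.
C = 956/1.659e+08 = 5.761e-06 kg/m³ = 0.005761 mg/L = 5.761 µg/L.

5.76 µg/L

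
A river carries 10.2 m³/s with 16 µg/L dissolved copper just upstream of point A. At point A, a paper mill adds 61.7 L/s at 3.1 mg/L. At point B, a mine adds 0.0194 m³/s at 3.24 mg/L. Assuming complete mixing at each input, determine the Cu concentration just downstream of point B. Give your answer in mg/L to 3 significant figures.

16 µg/L = 0.016 mg/L.
61.7 L/s = 0.0617 m³/s.
After input A: C = (10.2·0.016 + 0.0617·3.1) / 10.26 = 0.03454 mg/L.
After input B: C = (10.26·0.03454 + 0.0194·3.24) / 10.28 = 0.04059 mg/L.

0.0406 mg/L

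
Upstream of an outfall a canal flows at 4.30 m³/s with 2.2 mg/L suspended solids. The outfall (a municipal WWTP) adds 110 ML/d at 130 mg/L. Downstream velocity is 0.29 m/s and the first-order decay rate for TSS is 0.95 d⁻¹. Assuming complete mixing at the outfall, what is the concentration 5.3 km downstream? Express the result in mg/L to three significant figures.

110 ML/d = 1.273 m³/s.
After complete mixing, C₀ = (1.273·130 + 4.3·2.2) / 5.573 = 31.4 mg/L.
Travel time t = 5300 m / 0.29 m/s = 1.828e+04 s = 0.2115 d.
C = 31.4·exp(−0.95·0.2115) = 31.4·0.818 = 25.68 mg/L.

25.7 mg/L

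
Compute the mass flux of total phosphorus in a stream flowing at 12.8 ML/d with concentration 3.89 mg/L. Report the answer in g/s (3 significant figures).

12.8 ML/d = 0.1481 m³/s.
Mass flux = Q·C = 0.1481 m³/s × 3.89 g/m³ = 0.5763 g/s.

0.576 g/s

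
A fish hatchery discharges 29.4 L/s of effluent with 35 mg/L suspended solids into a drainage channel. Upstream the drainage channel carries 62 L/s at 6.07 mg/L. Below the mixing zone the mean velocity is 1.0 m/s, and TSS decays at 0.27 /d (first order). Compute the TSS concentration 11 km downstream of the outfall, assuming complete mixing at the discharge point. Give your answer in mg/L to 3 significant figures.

29.4 L/s = 0.0294 m³/s.
62 L/s = 0.062 m³/s.
After complete mixing, C₀ = (0.0294·35 + 0.062·6.07) / 0.0914 = 15.38 mg/L.
Travel time t = 1.1e+04 m / 1.0 m/s = 1.1e+04 s = 0.1273 d.
C = 15.38·exp(−0.27·0.1273) = 15.38·0.9662 = 14.86 mg/L.

14.9 mg/L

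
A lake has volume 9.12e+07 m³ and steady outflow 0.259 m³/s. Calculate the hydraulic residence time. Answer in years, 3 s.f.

11.2 yr

Q = 0.259 m³/s × 3.156e+07 s/yr = 8.173e+06 m³/yr.
Hydraulic residence time τ = V/Q = 9.12e+07/8.173e+06 = 11.16 yr.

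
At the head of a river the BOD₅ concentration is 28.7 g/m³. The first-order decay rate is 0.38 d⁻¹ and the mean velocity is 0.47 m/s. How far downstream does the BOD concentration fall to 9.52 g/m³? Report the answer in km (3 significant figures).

118 km

From C = C₀·e^(−kt), t = ln(C₀/C)/k = ln(28.7/9.52)/0.38 = 1.104/0.38 = 2.904 d.
Distance = v·t = 0.47 m/s × 2.509e+05 s = 1.179e+05 m = 117.9 km.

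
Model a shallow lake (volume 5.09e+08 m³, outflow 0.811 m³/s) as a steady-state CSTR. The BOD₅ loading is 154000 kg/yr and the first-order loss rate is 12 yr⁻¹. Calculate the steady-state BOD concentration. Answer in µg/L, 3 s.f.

Outflow Q = 0.811 m³/s × 3.156e+07 s/yr = 2.559e+07 m³/yr.
Steady-state CSTR mass balance: W = Q·C + k·V·C, so C = W/(Q + kV).
Q + kV = 2.559e+07 + 12·5.09e+08 = 6.134e+09 m³/yr.
C = 154000/6.134e+09 = 2.511e-05 kg/m³ = 0.02511 mg/L = 25.11 µg/L.

25.1 µg/L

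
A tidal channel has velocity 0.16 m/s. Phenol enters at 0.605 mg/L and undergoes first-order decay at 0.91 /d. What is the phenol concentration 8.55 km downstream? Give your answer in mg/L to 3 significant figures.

0.345 mg/L

Travel time t = 8.55 km / 0.16 m/s = 8550/0.16 = 5.344e+04 s = 0.6185 d.
First-order decay: C = 0.605·exp(−0.91·0.6185) = 0.605·0.5696 = 0.3446 mg/L.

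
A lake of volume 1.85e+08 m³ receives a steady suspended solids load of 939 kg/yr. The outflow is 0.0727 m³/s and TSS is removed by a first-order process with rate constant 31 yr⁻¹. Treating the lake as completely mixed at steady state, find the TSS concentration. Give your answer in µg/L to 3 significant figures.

Outflow Q = 0.0727 m³/s × 3.156e+07 s/yr = 2.294e+06 m³/yr.
Steady-state CSTR mass balance: W = Q·C + k·V·C, so C = W/(Q + kV).
Q + kV = 2.294e+06 + 31·1.85e+08 = 5.737e+09 m³/yr.
C = 939/5.737e+09 = 1.637e-07 kg/m³ = 0.0001637 mg/L = 0.1637 µg/L.

0.164 µg/L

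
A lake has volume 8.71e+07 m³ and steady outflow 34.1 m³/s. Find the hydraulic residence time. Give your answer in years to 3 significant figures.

0.0809 yr

Q = 34.1 m³/s × 3.156e+07 s/yr = 1.076e+09 m³/yr.
Hydraulic residence time τ = V/Q = 8.71e+07/1.076e+09 = 0.08094 yr.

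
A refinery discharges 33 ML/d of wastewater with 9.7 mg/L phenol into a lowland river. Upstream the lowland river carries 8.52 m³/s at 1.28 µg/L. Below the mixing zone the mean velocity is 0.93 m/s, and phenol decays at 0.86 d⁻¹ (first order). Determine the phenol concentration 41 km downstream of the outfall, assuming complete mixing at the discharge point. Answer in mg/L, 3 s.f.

0.269 mg/L

33 ML/d = 0.3819 m³/s.
1.28 µg/L = 0.00128 mg/L.
After complete mixing, C₀ = (0.3819·9.7 + 8.52·0.00128) / 8.902 = 0.4174 mg/L.
Travel time t = 4.1e+04 m / 0.93 m/s = 4.409e+04 s = 0.5103 d.
C = 0.4174·exp(−0.86·0.5103) = 0.4174·0.6448 = 0.2691 mg/L.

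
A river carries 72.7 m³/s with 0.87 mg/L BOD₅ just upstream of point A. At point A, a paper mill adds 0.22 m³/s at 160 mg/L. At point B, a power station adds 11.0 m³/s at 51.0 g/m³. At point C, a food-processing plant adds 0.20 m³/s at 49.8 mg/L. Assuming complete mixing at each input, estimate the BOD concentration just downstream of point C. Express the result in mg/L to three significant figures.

7.96 mg/L

After input A: C = (72.7·0.87 + 0.22·160) / 72.92 = 1.35 mg/L.
After input B: C = (72.92·1.35 + 11·51) / 83.92 = 7.858 mg/L.
After input C: C = (83.92·7.858 + 0.2·49.8) / 84.12 = 7.958 mg/L.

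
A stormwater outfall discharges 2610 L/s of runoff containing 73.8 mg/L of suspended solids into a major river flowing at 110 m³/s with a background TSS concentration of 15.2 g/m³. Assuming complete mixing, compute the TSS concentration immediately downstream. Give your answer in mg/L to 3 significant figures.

16.6 mg/L

2610 L/s = 2.61 m³/s.
Conservation of mass across the mixing zone: C = (2.61·73.8 + 110·15.2) / (2.61 + 110) = 1865/112.6 = 16.56 mg/L.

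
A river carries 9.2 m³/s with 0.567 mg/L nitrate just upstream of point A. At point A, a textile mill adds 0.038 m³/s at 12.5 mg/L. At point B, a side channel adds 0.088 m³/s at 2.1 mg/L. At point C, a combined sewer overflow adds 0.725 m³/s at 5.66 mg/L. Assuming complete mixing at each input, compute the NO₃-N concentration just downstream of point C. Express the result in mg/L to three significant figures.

After input A: C = (9.2·0.567 + 0.038·12.5) / 9.238 = 0.6161 mg/L.
After input B: C = (9.238·0.6161 + 0.088·2.1) / 9.326 = 0.6301 mg/L.
After input C: C = (9.326·0.6301 + 0.725·5.66) / 10.05 = 0.9929 mg/L.

0.993 mg/L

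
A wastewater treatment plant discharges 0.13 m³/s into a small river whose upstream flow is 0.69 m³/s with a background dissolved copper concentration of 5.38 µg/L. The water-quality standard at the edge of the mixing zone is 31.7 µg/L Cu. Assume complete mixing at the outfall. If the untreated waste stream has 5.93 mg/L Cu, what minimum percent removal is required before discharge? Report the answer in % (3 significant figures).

5.38 µg/L = 0.00538 mg/L.
31.7 µg/L = 0.0317 mg/L.
Mass balance: 0.0317·0.82 = 0.13·Cₑ + 0.69·0.00538.
Cₑ = (0.02599 − 0.003712) / 0.13 = 0.1714 mg/L.
Required removal = 1 − 0.1714/5.93 = 97.11 %.

97.1 %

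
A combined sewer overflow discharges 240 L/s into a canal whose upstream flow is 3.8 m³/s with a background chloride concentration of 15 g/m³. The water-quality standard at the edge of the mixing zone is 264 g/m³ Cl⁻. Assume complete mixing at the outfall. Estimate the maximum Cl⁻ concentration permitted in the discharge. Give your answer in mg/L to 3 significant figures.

4210 mg/L

240 L/s = 0.24 m³/s.
Mass balance: 264·4.04 = 0.24·Cₑ + 3.8·15.
Cₑ = (1067 − 57) / 0.24 = 4206 mg/L.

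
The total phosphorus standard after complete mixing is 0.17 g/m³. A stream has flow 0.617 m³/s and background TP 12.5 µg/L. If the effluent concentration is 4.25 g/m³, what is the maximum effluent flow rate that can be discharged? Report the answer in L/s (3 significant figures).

23.8 L/s

12.5 µg/L = 0.0125 mg/L.
Mass balance at complete mixing: C_std·(Q_w + Q_r) = Q_w·C_e + Q_r·C_b.
Rearranging, Q_w = Q_r·(C_std − C_b)/(C_e − C_std) = 0.617·(0.17 − 0.0125) / (4.25 − 0.17) = 0.02382 m³/s.
= 23.82 L/s.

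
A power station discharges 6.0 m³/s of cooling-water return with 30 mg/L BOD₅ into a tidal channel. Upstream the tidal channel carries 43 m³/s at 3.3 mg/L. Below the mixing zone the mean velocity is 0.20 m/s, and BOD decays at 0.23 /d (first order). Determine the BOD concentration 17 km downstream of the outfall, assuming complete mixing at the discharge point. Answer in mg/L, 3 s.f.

5.24 mg/L

After complete mixing, C₀ = (6·30 + 43·3.3) / 49 = 6.569 mg/L.
Travel time t = 1.7e+04 m / 0.20 m/s = 8.5e+04 s = 0.9838 d.
C = 6.569·exp(−0.23·0.9838) = 6.569·0.7975 = 5.239 mg/L.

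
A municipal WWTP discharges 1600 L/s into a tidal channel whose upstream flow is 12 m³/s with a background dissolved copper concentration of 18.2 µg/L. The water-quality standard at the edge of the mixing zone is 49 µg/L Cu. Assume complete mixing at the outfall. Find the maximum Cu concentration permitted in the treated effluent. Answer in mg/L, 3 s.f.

0.280 mg/L

1600 L/s = 1.6 m³/s.
18.2 µg/L = 0.0182 mg/L.
49 µg/L = 0.049 mg/L.
Mass balance: 0.049·13.6 = 1.6·Cₑ + 12·0.0182.
Cₑ = (0.6664 − 0.2184) / 1.6 = 0.28 mg/L.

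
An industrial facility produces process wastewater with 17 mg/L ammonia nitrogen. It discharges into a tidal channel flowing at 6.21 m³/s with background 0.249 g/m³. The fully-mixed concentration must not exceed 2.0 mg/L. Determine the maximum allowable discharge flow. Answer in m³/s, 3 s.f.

0.725 m³/s

Mass balance at complete mixing: C_std·(Q_w + Q_r) = Q_w·C_e + Q_r·C_b.
Rearranging, Q_w = Q_r·(C_std − C_b)/(C_e − C_std) = 6.21·(2 − 0.249) / (17 − 2) = 0.7249 m³/s.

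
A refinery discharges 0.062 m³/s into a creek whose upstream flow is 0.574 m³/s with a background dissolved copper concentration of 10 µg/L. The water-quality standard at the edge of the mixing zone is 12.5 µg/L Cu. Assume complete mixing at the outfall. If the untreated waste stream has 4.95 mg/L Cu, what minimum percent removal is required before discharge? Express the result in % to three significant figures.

10 µg/L = 0.01 mg/L.
12.5 µg/L = 0.0125 mg/L.
Mass balance: 0.0125·0.636 = 0.062·Cₑ + 0.574·0.01.
Cₑ = (0.00795 − 0.00574) / 0.062 = 0.03565 mg/L.
Required removal = 1 − 0.03565/4.95 = 99.28 %.

99.3 %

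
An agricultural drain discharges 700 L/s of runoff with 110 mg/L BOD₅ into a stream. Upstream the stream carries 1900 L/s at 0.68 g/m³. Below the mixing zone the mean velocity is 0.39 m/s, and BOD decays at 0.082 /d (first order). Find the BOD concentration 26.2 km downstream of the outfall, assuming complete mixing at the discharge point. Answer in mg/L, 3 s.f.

28.3 mg/L

700 L/s = 0.7 m³/s.
1900 L/s = 1.9 m³/s.
After complete mixing, C₀ = (0.7·110 + 1.9·0.68) / 2.6 = 30.11 mg/L.
Travel time t = 2.62e+04 m / 0.39 m/s = 6.718e+04 s = 0.7775 d.
C = 30.11·exp(−0.082·0.7775) = 30.11·0.9382 = 28.25 mg/L.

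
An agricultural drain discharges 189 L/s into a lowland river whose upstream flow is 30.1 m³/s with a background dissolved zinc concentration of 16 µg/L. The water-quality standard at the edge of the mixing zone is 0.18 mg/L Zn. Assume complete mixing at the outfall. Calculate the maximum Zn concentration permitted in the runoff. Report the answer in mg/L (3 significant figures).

26.3 mg/L

189 L/s = 0.189 m³/s.
16 µg/L = 0.016 mg/L.
Mass balance: 0.18·30.29 = 0.189·Cₑ + 30.1·0.016.
Cₑ = (5.452 − 0.4816) / 0.189 = 26.3 mg/L.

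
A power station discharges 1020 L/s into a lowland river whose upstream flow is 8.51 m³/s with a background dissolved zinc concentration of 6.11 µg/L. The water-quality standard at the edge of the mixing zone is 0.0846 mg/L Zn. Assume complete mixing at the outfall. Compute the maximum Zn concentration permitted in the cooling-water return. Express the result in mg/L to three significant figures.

1020 L/s = 1.02 m³/s.
6.11 µg/L = 0.00611 mg/L.
Mass balance: 0.0846·9.53 = 1.02·Cₑ + 8.51·0.00611.
Cₑ = (0.8062 − 0.052) / 1.02 = 0.7395 mg/L.

0.739 mg/L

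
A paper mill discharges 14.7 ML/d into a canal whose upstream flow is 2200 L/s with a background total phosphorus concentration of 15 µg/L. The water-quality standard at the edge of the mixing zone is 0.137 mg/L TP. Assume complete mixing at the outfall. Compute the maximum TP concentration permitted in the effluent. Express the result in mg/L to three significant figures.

1.71 mg/L

14.7 ML/d = 0.1701 m³/s.
2200 L/s = 2.2 m³/s.
15 µg/L = 0.015 mg/L.
Mass balance: 0.137·2.37 = 0.1701·Cₑ + 2.2·0.015.
Cₑ = (0.3247 − 0.033) / 0.1701 = 1.715 mg/L.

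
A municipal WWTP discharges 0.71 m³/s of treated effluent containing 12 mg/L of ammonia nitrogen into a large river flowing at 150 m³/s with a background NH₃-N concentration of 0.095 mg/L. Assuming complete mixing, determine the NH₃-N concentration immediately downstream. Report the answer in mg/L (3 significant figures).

By mass balance at complete mixing, C = (0.71·12 + 150·0.095) / (0.71 + 150) = 22.77/150.7 = 0.1511 mg/L.

0.151 mg/L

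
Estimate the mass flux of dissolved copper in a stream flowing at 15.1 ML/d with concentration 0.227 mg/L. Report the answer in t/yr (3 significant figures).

1.25 t/yr

15.1 ML/d = 0.1748 m³/s.
Mass flux = Q·C = 0.1748 m³/s × 0.227 g/m³ = 0.03967 g/s.
= 0.03967 g/s × 31.56 = 1.252 t/yr.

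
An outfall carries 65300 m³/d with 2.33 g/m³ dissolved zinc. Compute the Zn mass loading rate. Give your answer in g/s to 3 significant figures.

1.76 g/s

65300 m³/d = 0.7558 m³/s.
Mass flux = Q·C = 0.7558 m³/s × 2.33 g/m³ = 1.761 g/s.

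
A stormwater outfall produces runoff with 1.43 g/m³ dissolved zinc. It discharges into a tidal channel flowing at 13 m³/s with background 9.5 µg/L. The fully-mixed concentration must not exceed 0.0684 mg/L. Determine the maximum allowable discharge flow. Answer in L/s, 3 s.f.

9.5 µg/L = 0.0095 mg/L.
Mass balance at complete mixing: C_std·(Q_w + Q_r) = Q_w·C_e + Q_r·C_b.
Rearranging, Q_w = Q_r·(C_std − C_b)/(C_e − C_std) = 13·(0.0684 − 0.0095) / (1.43 − 0.0684) = 0.5624 m³/s.
= 562.4 L/s.

562 L/s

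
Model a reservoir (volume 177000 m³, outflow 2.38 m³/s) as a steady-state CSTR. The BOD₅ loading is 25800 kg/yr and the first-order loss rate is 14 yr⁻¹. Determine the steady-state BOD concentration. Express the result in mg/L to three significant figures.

Outflow Q = 2.38 m³/s × 3.156e+07 s/yr = 7.511e+07 m³/yr.
Steady-state CSTR mass balance: W = Q·C + k·V·C, so C = W/(Q + kV).
Q + kV = 7.511e+07 + 14·177000 = 7.759e+07 m³/yr.
C = 25800/7.759e+07 = 0.0003325 kg/m³ = 0.3325 mg/L.

0.333 mg/L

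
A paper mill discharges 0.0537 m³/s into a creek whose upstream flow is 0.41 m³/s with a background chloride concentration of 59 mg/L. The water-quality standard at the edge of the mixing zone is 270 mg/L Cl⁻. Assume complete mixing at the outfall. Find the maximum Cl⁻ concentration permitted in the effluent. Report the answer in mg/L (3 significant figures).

Mass balance: 270·0.4637 = 0.0537·Cₑ + 0.41·59.
Cₑ = (125.2 − 24.19) / 0.0537 = 1881 mg/L.

1880 mg/L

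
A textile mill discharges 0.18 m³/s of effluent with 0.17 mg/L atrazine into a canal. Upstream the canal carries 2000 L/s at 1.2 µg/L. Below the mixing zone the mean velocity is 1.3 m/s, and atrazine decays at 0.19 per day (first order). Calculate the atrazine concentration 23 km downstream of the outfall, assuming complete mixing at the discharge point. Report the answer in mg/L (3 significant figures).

2000 L/s = 2 m³/s.
1.2 µg/L = 0.0012 mg/L.
After complete mixing, C₀ = (0.18·0.17 + 2·0.0012) / 2.18 = 0.01514 mg/L.
Travel time t = 2.3e+04 m / 1.3 m/s = 1.769e+04 s = 0.2048 d.
C = 0.01514·exp(−0.19·0.2048) = 0.01514·0.9618 = 0.01456 mg/L.

0.0146 mg/L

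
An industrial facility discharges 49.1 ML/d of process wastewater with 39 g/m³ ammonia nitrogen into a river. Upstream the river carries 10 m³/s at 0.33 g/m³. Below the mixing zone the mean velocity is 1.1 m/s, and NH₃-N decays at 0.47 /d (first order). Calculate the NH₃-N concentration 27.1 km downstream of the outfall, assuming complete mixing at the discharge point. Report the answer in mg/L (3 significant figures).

2.11 mg/L

49.1 ML/d = 0.5683 m³/s.
After complete mixing, C₀ = (0.5683·39 + 10·0.33) / 10.57 = 2.409 mg/L.
Travel time t = 2.71e+04 m / 1.1 m/s = 2.464e+04 s = 0.2851 d.
C = 2.409·exp(−0.47·0.2851) = 2.409·0.8746 = 2.107 mg/L.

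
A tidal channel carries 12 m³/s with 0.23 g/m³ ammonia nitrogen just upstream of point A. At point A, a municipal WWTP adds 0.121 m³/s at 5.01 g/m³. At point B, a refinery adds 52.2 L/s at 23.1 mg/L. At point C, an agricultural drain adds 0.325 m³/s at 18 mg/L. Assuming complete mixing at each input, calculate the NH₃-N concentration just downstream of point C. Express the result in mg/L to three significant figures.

0.834 mg/L

After input A: C = (12·0.23 + 0.121·5.01) / 12.12 = 0.2777 mg/L.
52.2 L/s = 0.0522 m³/s.
After input B: C = (12.12·0.2777 + 0.0522·23.1) / 12.17 = 0.3756 mg/L.
After input C: C = (12.17·0.3756 + 0.325·18) / 12.5 = 0.8339 mg/L.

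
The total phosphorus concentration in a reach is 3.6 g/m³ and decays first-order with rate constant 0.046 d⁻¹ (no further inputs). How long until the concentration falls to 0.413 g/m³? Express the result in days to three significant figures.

t = ln(C₀/C)/k = ln(3.6/0.413)/0.046 = 2.165/0.046 = 47.07 d.

47.1 d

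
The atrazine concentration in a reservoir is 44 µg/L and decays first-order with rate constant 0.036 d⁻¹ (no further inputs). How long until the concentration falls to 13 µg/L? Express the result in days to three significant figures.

t = ln(C₀/C)/k = ln(44/13)/0.036 = 1.219/0.036 = 33.87 d.

33.9 d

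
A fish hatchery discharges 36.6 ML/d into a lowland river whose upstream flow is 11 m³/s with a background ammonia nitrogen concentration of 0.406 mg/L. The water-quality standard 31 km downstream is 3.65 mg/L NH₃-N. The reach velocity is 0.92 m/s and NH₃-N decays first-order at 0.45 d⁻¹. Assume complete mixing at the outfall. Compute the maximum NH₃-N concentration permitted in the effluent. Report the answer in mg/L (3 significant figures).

36.6 ML/d = 0.4236 m³/s.
Travel time to the compliance point: t = 3.1e+04/0.92 = 3.37e+04 s = 0.39 d; decay factor exp(−0.45·0.39) = 0.839.
So the concentration just after mixing may be at most 3.65/0.839 = 4.35 mg/L.
Mass balance: 4.35·11.42 = 0.4236·Cₑ + 11·0.406.
Cₑ = (49.7 − 4.466) / 0.4236 = 106.8 mg/L.

107 mg/L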